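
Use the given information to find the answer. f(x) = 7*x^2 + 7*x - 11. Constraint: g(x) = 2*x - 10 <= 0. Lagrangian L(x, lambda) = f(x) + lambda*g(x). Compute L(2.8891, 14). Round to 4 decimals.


Step 1: Evaluate f(x).
f(2.8891) = 7*2.8891^2 + 7*2.8891 - 11 = 67.652
Step 2: Evaluate g(x).
g(2.8891) = 2*2.8891 - 10 = -4.2218
Step 3: Compute Lagrangian.
L = 67.652 + 14*-4.2218 = 8.5468


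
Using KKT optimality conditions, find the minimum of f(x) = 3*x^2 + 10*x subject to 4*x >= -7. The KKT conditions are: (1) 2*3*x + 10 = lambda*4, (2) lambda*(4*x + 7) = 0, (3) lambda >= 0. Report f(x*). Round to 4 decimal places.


Step 1: Try lambda = 0 (constraint inactive).
Stationarity: 2*3*x + 10 = 0
x* = -10/(2*3) = -5/3 = -1.6667 (rounded; the exact value -5/3 is used below)
Check constraint: 4*-1.6667 = -6.6668 >= -7 -- satisfied.
Step 2: Compute optimal value.
f(x*) = 3*(-5/3)^2 + 10*(-5/3) = -8.3333


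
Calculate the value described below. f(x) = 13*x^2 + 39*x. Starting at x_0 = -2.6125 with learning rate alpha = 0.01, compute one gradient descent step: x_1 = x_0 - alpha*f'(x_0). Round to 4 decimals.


We compute the gradient at x_0 and apply the update.
f'(x) = 26*x + 39
f'(-2.6125) = 26*-2.6125 + 39 = -28.925
x_1 = -2.6125 - 0.01*-28.925 = -2.3233


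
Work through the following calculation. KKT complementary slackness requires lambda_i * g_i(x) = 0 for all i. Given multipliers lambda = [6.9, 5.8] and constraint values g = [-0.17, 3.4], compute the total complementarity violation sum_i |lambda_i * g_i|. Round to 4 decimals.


KKT complementary slackness check:
lambda_1 * g_1 = 6.9 * -0.17 = -1.173
lambda_2 * g_2 = 5.8 * 3.4 = 19.72
Total violation = 1.173 + 19.72 = 20.893


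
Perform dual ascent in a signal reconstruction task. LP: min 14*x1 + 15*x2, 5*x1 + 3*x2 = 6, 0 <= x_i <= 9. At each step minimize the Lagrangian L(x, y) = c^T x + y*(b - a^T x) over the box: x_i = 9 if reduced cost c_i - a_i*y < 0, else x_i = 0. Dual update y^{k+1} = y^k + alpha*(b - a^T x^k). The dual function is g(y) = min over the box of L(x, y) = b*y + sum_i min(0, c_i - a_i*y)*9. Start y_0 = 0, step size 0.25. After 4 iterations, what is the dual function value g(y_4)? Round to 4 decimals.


Dual ascent for LP: min 14*x1 + 15*x2, 5*x1 + 3*x2 = 6, 0 <= x_i <= 9
Step 1: y^k = 0.0, reduced costs: (14.0, 15.0)
  x^k = (0.0, 0.0), subgradient = b - a^T x = 6.0
  y^{k+1} = 0.0 + 0.25*6.0 = 1.5
Step 2: y^k = 1.5, reduced costs: (6.5, 10.5)
  x^k = (0.0, 0.0), subgradient = b - a^T x = 6.0
  y^{k+1} = 1.5 + 0.25*6.0 = 3.0
Step 3: y^k = 3.0, reduced costs: (-1.0, 6.0)
  x^k = (9.0, 0.0), subgradient = b - a^T x = -39.0
  y^{k+1} = 3.0 + 0.25*-39.0 = -6.75
Step 4: y^k = -6.75, reduced costs: (47.75, 35.25)
  x^k = (0.0, 0.0), subgradient = b - a^T x = 6.0
  y^{k+1} = -6.75 + 0.25*6.0 = -5.25
Dual objective at y_4 = -5.25: reduced costs (40.25, 30.75), box minimizer x = (0.0, 0.0)
g(y_4) = b*y + (c1 - a1*y)*x1 + (c2 - a2*y)*x2 = 6*(-5.25) + 40.25*0.0 + 30.75*0.0 = -31.5 + 0.0 + 0.0 = -31.5


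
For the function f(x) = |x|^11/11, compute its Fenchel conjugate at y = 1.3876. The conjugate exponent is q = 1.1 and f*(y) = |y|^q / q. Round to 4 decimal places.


The conjugate exponent q satisfies 1/p + 1/q = 1.
p = 11, so q = 11/(11 - 1) = 1.1
|y|^q = 1.3876^1.1 = 1.4338
f*(1.3876) = 1.4338 / 1.1 = 1.3035


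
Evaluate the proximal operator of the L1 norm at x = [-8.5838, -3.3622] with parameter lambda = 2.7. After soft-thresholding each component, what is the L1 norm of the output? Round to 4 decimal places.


Soft-thresholding with lambda = 2.7:
prox(-8.5838) = sign(-8.5838)*max(|-8.5838| - 2.7, 0) = -5.8838
prox(-3.3622) = sign(-3.3622)*max(|-3.3622| - 2.7, 0) = -0.6622
prox(x) = [-5.8838, -0.6622]
||prox(x)||_1 = 5.8838 + 0.6622 = 6.546


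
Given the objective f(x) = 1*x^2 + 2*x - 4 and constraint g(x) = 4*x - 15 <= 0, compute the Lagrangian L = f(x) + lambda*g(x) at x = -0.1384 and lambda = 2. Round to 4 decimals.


Step 1: Evaluate f(x).
f(-0.1384) = 1*(-0.1384)^2 + 2*(-0.1384) - 4 = -4.2576
Step 2: Evaluate g(x).
g(-0.1384) = 4*-0.1384 - 15 = -15.5536
Step 3: Compute Lagrangian.
L = -4.2576 + 2*-15.5536 = -35.3648


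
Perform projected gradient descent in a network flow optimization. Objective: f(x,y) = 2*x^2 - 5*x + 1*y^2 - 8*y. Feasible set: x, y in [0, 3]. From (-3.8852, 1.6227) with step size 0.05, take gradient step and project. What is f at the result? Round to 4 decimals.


Step 1: Compute gradient at (-3.8852, 1.6227).
grad_x = 2*2*-3.8852 - 5 = -20.5408
grad_y = 2*1*1.6227 - 8 = -4.7546
Step 2: Gradient step.
x_raw = -3.8852 - 0.05*-20.5408 = -2.8582
y_raw = 1.6227 - 0.05*-4.7546 = 1.8604
Step 3: Project onto [0, 3].
x_proj = clip(-2.8582) = 0.0
y_proj = clip(1.8604) = 1.8604
Step 4: Evaluate f.
f(0.0, 1.8604) = -11.4222


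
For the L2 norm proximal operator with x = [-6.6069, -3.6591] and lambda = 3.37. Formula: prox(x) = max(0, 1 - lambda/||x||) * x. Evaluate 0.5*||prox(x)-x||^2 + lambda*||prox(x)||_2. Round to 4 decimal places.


Step 1: Compute ||x||.
||x|| = 7.5525
Step 2: Compute scaling factor.
scale = max(0, 1 - 3.37/7.5525) = 0.5538
Step 3: prox(x) = [-3.6588, -2.0264]
||prox(x)|| = 4.1825
Step 4: Proximal objective.
0.5*||prox-x||^2 = 5.6785
lambda*||prox|| = 14.095
Total = 19.7734


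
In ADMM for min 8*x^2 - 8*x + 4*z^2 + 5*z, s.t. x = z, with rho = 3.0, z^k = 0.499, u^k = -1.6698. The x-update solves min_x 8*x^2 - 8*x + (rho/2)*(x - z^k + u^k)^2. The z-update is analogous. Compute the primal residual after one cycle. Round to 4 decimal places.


ADMM iteration with rho = 3.0, z^k = 0.499, u^k = -1.6698
Step 1: x-update.
Minimize 8*x^2 - 8*x + (3.0/2)*(x - 0.499 - 1.6698)^2
FOC: (2*8 + 3.0)*x = 8 + 3.0*(0.499 + 1.6698)
x^{k+1} = 0.7635
Step 2: z-update.
Minimize 4*z^2 + 5*z + (3.0/2)*(0.7635 - z - 1.6698)^2
FOC: (2*4 + 3.0)*z = -5 + 3.0*(0.7635 - 1.6698)
z^{k+1} = -0.7017
Step 3: u-update.
u^{k+1} = -1.6698 + 0.7635 + 0.7017 = -0.2046
Step 4: Primal residual = |0.7635 + 0.7017| = 1.4652


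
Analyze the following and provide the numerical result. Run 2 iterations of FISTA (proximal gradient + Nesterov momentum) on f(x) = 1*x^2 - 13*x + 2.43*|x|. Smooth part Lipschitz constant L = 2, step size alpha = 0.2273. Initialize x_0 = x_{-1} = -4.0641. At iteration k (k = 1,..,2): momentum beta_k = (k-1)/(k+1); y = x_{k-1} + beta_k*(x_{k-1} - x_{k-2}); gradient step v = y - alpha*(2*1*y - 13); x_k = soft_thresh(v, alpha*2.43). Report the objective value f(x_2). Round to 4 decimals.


FISTA on f(x) = 1*x^2 - 13*x + 2.43*|x|
L = 2, alpha = 0.2273
Iteration 1: beta = 0.0, y = -4.0641 + 0.0*(-4.0641 + 4.0641) = -4.0641
  grad(y) = -21.1282, v = y - alpha*grad = 0.7383
  prox(v) = soft_thresh(0.7383, 0.5523) = 0.186
Iteration 2: beta = 0.3333, y = 0.186 + 0.3333*(0.186 + 4.0641) = 1.6027
  grad(y) = -9.7946, v = y - alpha*grad = 3.829
  prox(v) = soft_thresh(3.829, 0.5523) = 3.2767
f(x_2) = 1*3.2767^2 - 13*3.2767 + 2.43*|3.2767| = -23.8979


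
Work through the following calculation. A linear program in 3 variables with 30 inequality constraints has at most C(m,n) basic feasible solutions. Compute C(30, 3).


Each vertex corresponds to some choice of n active constraints out of m, so the number of vertices is at most C(m, n) = m! / (n!(m-n)!).
m = 30, n = 3
Numerator: 30 * 29 * 28
Denominator: 3! = 6
C(30, 3) = 4060


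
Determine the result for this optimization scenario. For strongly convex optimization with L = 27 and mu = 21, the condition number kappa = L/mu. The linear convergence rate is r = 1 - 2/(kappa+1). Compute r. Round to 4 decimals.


Step 1: Compute the condition number.
kappa = L/mu = 27/21 = 1.2857
Step 2: Compute the convergence rate.
r = 1 - 2/(kappa + 1) = 1 - 2*mu/(L + mu) = (L - mu)/(L + mu) = 6/48 = 0.125


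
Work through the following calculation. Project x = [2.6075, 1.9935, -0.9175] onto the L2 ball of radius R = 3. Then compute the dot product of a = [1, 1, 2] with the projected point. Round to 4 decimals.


Step 1: Compute ||x|| (intermediates to 6 decimals).
||x|| = sqrt(2.6075^2 + 1.9935^2 + (-0.9175)^2) = 3.408065
Step 2: Project.
Since ||x|| > R, scale = R/||x|| = 3/3.408065 = 0.880265, proj(x) = scale * x
proj(x) = [2.295291, 1.754808, -0.807643]
Step 3: Dot product.
a^T * proj(x) = 1*2.295291 + 1*1.754808 + 2*(-0.807643) = 2.4348


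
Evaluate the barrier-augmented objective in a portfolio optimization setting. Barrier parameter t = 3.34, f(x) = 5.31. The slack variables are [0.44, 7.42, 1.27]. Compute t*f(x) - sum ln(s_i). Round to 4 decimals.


Step 1: Compute log-barrier.
ln values: [-0.821, 2.0042, 0.239]
phi = -(-0.821 + 2.0042 + 0.239) = -1.4222
Step 2: Compute augmented objective.
t*f(x) = 3.34*5.31 = 17.7354
Total = 17.7354 - 1.4222 = 16.3132


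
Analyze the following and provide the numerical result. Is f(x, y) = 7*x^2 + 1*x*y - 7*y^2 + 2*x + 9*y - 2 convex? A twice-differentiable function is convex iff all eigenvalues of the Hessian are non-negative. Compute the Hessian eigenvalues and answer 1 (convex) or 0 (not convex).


The Hessian of f(x,y) = 7*x^2 + 1*x*y - 7*y^2 + 2*x + 9*y - 2 is:
H = [[14, 1], [1, -14]]
Trace = 14 - 14 = 0
Determinant = 14*-14 - (1)^2 = -197
Discriminant = (0)^2 - 4*-197 = 788.0
Eigenvalues: lambda_1 = -14.0357, lambda_2 = 14.0357
The function is not convex.

0


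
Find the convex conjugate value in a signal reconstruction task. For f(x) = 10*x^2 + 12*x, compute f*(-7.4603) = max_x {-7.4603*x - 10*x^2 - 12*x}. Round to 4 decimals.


f*(y) = sup_x {y*x - a*x^2 - b*x} = sup_x {(y-b)*x - a*x^2}
FOC: (y - b) - 2a*x = 0 => x* = (y - b)/(2a)
x* = (-7.4603 - 12)/(2*10) = -0.973
f*(-7.4603) = (y-b)^2/(4a) = (-7.4603 - 12)^2/(4*10)
= 378.7033/40 = 9.4676


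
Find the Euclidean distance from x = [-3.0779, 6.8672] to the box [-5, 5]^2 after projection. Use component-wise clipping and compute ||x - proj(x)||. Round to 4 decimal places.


Project each component onto [-5, 5].
clip(-3.0779) = -3.0779, clip(6.8672) = 5.0
Projection = [-3.0779, 5.0]
Squared diffs: [0.0, 3.4864]
Distance = sqrt(3.4864) = 1.8672


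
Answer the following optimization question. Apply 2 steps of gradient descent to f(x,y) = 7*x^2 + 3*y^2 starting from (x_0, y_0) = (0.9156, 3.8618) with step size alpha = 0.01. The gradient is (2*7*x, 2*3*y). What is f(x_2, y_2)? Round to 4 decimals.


Gradient descent on f(x,y) = 7*x^2 + 3*y^2.
Starting point: (0.9156, 3.8618), alpha = 0.01
Step 1: grad_x = 2*7*0.9156 = 12.8184, grad_y = 2*3*3.8618 = 23.1708
  x_1 = 0.9156 - 0.01*12.8184 = 0.7874
  y_1 = 3.8618 - 0.01*23.1708 = 3.6301
Step 2: grad_x = 2*7*0.7874 = 11.0238, grad_y = 2*3*3.6301 = 21.7806
  x_2 = 0.7874 - 0.01*11.0238 = 0.6772
  y_2 = 3.6301 - 0.01*21.7806 = 3.4123
f(0.6772, 3.4123) = 7*0.6772^2 + 3*3.4123^2 = 38.1411


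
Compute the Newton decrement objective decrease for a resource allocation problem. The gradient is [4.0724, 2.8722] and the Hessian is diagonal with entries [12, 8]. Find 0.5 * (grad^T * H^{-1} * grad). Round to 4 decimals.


Step 1: H is diagonal, so H^(-1) * g = [0.3394, 0.359].
Step 2: g^T H^(-1) g = sum_i g_i^2 / H_ii
  = (4.0724)^2/12 + (2.8722)^2/8
  = 1.382 + 1.0312 = 2.4132
Step 3: Objective decrease = 0.5 * g^T H^(-1) g = 1.2066


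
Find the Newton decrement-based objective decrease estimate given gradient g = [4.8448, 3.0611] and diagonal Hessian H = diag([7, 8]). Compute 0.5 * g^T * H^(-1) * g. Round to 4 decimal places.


Step 1: H is diagonal, so H^(-1) * g = [0.6921, 0.3826].
Step 2: g^T H^(-1) g = sum_i g_i^2 / H_ii
  = (4.8448)^2/7 + (3.0611)^2/8
  = 3.3532 + 1.1713 = 4.5244
Step 3: Objective decrease = 0.5 * g^T H^(-1) g = 2.2622


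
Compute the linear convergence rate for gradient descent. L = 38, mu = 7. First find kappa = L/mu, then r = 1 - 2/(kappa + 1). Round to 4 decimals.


Step 1: Compute the condition number.
kappa = L/mu = 38/7 = 5.4286
Step 2: Compute the convergence rate.
r = 1 - 2/(kappa + 1) = 1 - 2*mu/(L + mu) = (L - mu)/(L + mu) = 31/45 = 0.6889


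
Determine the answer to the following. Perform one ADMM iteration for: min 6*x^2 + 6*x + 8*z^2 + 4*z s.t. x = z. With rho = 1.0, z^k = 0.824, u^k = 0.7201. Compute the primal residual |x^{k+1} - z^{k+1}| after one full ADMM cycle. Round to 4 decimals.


ADMM iteration with rho = 1.0, z^k = 0.824, u^k = 0.7201
Step 1: x-update.
Minimize 6*x^2 + 6*x + (1.0/2)*(x - 0.824 + 0.7201)^2
FOC: (2*6 + 1.0)*x = -6 + 1.0*(0.824 - 0.7201)
x^{k+1} = -0.4535
Step 2: z-update.
Minimize 8*z^2 + 4*z + (1.0/2)*(-0.4535 - z + 0.7201)^2
FOC: (2*8 + 1.0)*z = -4 + 1.0*(-0.4535 + 0.7201)
z^{k+1} = -0.2196
Step 3: u-update.
u^{k+1} = 0.7201 - 0.4535 + 0.2196 = 0.4862
Step 4: Primal residual = |-0.4535 + 0.2196| = 0.2339


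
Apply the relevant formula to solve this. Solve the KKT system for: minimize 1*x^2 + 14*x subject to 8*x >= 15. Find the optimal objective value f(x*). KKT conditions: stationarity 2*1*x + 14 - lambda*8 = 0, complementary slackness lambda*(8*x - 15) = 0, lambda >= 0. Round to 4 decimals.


Step 1: Try lambda = 0 (constraint inactive).
x_unc = -14/(2*1) = -7.0
Check: 8*-7.0 = -56.0 < 15 -- violated!
Step 2: Constraint must be active: 8*x = 15
x* = 15/8 = 1.875
lambda = (2*1*1.875 + 14)/8 = 2.2188
Step 3: Compute optimal value.
f(x*) = 1*1.875^2 + 14*1.875 = 29.7656


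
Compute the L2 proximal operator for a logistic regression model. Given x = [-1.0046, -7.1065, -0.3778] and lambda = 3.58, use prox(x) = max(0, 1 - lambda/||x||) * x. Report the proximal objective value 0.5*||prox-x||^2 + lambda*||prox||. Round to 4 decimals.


Step 1: Compute ||x||.
||x|| = 7.1871
Step 2: Compute scaling factor.
scale = max(0, 1 - 3.58/7.1871) = 0.5019
Step 3: prox(x) = [-0.5042, -3.5666, -0.1896]
||prox(x)|| = 3.6071
Step 4: Proximal objective.
0.5*||prox-x||^2 = 6.4082
lambda*||prox|| = 12.9134
Total = 19.3216


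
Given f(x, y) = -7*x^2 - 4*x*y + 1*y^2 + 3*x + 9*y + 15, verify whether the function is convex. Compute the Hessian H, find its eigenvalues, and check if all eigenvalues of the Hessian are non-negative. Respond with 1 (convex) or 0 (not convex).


The Hessian of f(x,y) = -7*x^2 - 4*x*y + 1*y^2 + 3*x + 9*y + 15 is:
H = [[-14, -4], [-4, 2]]
Trace = -14 + 2 = -12
Determinant = -14*2 - (-4)^2 = -44
Discriminant = (-12)^2 - 4*-44 = 320.0
Eigenvalues: lambda_1 = -14.9443, lambda_2 = 2.9443
The function is not convex.

0


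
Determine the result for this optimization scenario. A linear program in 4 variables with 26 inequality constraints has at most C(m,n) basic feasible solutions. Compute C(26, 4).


Each vertex corresponds to some choice of n active constraints out of m, so the number of vertices is at most C(m, n) = m! / (n!(m-n)!).
m = 26, n = 4
Numerator: 26 * 25 * 24 * 23
Denominator: 4! = 24
C(26, 4) = 14950


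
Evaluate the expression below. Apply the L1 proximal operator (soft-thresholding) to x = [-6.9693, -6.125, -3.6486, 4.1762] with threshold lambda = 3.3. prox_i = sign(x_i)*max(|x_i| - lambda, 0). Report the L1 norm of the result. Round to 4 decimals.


Soft-thresholding with lambda = 3.3:
prox(-6.9693) = sign(-6.9693)*max(|-6.9693| - 3.3, 0) = -3.6693
prox(-6.125) = sign(-6.125)*max(|-6.125| - 3.3, 0) = -2.825
prox(-3.6486) = sign(-3.6486)*max(|-3.6486| - 3.3, 0) = -0.3486
prox(4.1762) = sign(4.1762)*max(|4.1762| - 3.3, 0) = 0.8762
prox(x) = [-3.6693, -2.825, -0.3486, 0.8762]
||prox(x)||_1 = 3.6693 + 2.825 + 0.3486 + 0.8762 = 7.7191


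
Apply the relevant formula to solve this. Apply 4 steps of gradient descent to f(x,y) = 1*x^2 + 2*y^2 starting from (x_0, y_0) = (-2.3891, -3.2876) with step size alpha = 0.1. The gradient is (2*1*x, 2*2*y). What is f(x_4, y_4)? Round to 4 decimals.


Gradient descent on f(x,y) = 1*x^2 + 2*y^2.
Starting point: (-2.3891, -3.2876), alpha = 0.1
Step 1: grad_x = 2*1*-2.3891 = -4.7782, grad_y = 2*2*-3.2876 = -13.1504
  x_1 = -2.3891 - 0.1*-4.7782 = -1.9113
  y_1 = -3.2876 - 0.1*-13.1504 = -1.9726
Step 2: grad_x = 2*1*-1.9113 = -3.8226, grad_y = 2*2*-1.9726 = -7.8902
  x_2 = -1.9113 - 0.1*-3.8226 = -1.529
  y_2 = -1.9726 - 0.1*-7.8902 = -1.1835
Step 3: grad_x = 2*1*-1.529 = -3.058, grad_y = 2*2*-1.1835 = -4.7341
  x_3 = -1.529 - 0.1*-3.058 = -1.2232
  y_3 = -1.1835 - 0.1*-4.7341 = -0.7101
Step 4: grad_x = 2*1*-1.2232 = -2.4464, grad_y = 2*2*-0.7101 = -2.8405
  x_4 = -1.2232 - 0.1*-2.4464 = -0.9786
  y_4 = -0.7101 - 0.1*-2.8405 = -0.4261
f(-0.9786, -0.4261) = 1*(-0.9786)^2 + 2*(-0.4261)^2 = 1.3207


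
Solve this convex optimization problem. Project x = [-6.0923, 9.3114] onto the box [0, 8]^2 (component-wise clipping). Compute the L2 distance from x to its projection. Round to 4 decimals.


Project each component onto [0, 8].
clip(-6.0923) = 0.0, clip(9.3114) = 8.0
Projection = [0.0, 8.0]
Squared diffs: [37.1161, 1.7198]
Distance = sqrt(38.8359) = 6.2318


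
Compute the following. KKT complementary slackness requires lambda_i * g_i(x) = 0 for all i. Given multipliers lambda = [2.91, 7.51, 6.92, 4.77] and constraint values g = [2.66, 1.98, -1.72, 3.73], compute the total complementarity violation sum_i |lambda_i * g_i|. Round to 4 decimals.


KKT complementary slackness check:
lambda_1 * g_1 = 2.91 * 2.66 = 7.7406
lambda_2 * g_2 = 7.51 * 1.98 = 14.8698
lambda_3 * g_3 = 6.92 * -1.72 = -11.9024
lambda_4 * g_4 = 4.77 * 3.73 = 17.7921
Total violation = 7.7406 + 14.8698 + 11.9024 + 17.7921 = 52.3049


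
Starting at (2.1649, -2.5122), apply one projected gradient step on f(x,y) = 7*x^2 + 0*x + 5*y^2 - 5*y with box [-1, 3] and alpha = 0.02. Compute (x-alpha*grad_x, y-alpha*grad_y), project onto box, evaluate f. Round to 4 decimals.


Step 1: Compute gradient at (2.1649, -2.5122).
grad_x = 2*7*2.1649 + 0 = 30.3086
grad_y = 2*5*-2.5122 - 5 = -30.122
Step 2: Gradient step.
x_raw = 2.1649 - 0.02*30.3086 = 1.5587
y_raw = -2.5122 - 0.02*-30.122 = -1.9098
Step 3: Project onto [-1, 3].
x_proj = clip(1.5587) = 1.5587
y_proj = clip(-1.9098) = -1.0
Step 4: Evaluate f.
f(1.5587, -1.0) = 27.0074


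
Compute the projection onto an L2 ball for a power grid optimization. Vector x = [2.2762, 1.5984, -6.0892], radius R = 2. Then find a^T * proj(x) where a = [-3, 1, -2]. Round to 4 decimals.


Step 1: Compute ||x|| (intermediates to 6 decimals).
||x|| = sqrt(2.2762^2 + 1.5984^2 + (-6.0892)^2) = 6.69435
Step 2: Project.
Since ||x|| > R, scale = R/||x|| = 2/6.69435 = 0.298759, proj(x) = scale * x
proj(x) = [0.680035, 0.477536, -1.819203]
Step 3: Dot product.
a^T * proj(x) = -3*0.680035 + 1*0.477536 - 2*(-1.819203) = 2.0758


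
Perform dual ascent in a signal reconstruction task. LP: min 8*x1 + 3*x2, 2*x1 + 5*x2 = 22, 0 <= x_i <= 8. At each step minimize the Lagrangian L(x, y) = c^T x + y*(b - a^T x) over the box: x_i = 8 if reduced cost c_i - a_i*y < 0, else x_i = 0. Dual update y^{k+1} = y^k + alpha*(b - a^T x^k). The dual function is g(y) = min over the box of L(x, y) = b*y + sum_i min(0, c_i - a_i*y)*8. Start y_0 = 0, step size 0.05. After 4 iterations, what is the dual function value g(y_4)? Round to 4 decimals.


Dual ascent for LP: min 8*x1 + 3*x2, 2*x1 + 5*x2 = 22, 0 <= x_i <= 8
Step 1: y^k = 0.0, reduced costs: (8.0, 3.0)
  x^k = (0.0, 0.0), subgradient = b - a^T x = 22.0
  y^{k+1} = 0.0 + 0.05*22.0 = 1.1
Step 2: y^k = 1.1, reduced costs: (5.8, -2.5)
  x^k = (0.0, 8.0), subgradient = b - a^T x = -18.0
  y^{k+1} = 1.1 + 0.05*-18.0 = 0.2
Step 3: y^k = 0.2, reduced costs: (7.6, 2.0)
  x^k = (0.0, 0.0), subgradient = b - a^T x = 22.0
  y^{k+1} = 0.2 + 0.05*22.0 = 1.3
Step 4: y^k = 1.3, reduced costs: (5.4, -3.5)
  x^k = (0.0, 8.0), subgradient = b - a^T x = -18.0
  y^{k+1} = 1.3 + 0.05*-18.0 = 0.4
Dual objective at y_4 = 0.4: reduced costs (7.2, 1.0), box minimizer x = (0.0, 0.0)
g(y_4) = b*y + (c1 - a1*y)*x1 + (c2 - a2*y)*x2 = 22*0.4 + 7.2*0.0 + 1.0*0.0 = 8.8 + 0.0 + 0.0 = 8.8


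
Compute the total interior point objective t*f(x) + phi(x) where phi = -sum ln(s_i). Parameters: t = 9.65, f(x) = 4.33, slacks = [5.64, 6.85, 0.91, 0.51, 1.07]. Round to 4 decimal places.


Step 1: Compute log-barrier.
ln values: [1.7299, 1.9242, -0.0943, -0.6733, 0.0677]
phi = -(1.7299 + 1.9242 - 0.0943 - 0.6733 + 0.0677) = -2.9541
Step 2: Compute augmented objective.
t*f(x) = 9.65*4.33 = 41.7845
Total = 41.7845 - 2.9541 = 38.8304


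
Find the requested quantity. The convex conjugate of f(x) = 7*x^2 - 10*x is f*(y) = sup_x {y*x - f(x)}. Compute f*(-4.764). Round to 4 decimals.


f*(y) = sup_x {y*x - a*x^2 - b*x} = sup_x {(y-b)*x - a*x^2}
FOC: (y - b) - 2a*x = 0 => x* = (y - b)/(2a)
x* = (-4.764 + 10)/(2*7) = 0.374
f*(-4.764) = (y-b)^2/(4a) = (-4.764 + 10)^2/(4*7)
= 27.4157/28 = 0.9791


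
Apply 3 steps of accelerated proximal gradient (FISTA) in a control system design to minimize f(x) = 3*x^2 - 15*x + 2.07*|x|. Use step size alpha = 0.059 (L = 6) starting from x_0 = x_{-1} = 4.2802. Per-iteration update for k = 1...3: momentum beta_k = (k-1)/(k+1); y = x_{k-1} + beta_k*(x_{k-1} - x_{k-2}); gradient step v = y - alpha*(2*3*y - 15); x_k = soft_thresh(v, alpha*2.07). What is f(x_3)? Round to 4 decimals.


FISTA on f(x) = 3*x^2 - 15*x + 2.07*|x|
L = 6, alpha = 0.059
Iteration 1: beta = 0.0, y = 4.2802 + 0.0*(4.2802 - 4.2802) = 4.2802
  grad(y) = 10.6812, v = y - alpha*grad = 3.65
  prox(v) = soft_thresh(3.65, 0.1221) = 3.5279
Iteration 2: beta = 0.3333, y = 3.5279 + 0.3333*(3.5279 - 4.2802) = 3.2771
  grad(y) = 4.6626, v = y - alpha*grad = 3.002
  prox(v) = soft_thresh(3.002, 0.1221) = 2.8799
Iteration 3: beta = 0.5, y = 2.8799 + 0.5*(2.8799 - 3.5279) = 2.5559
  grad(y) = 0.3353, v = y - alpha*grad = 2.5361
  prox(v) = soft_thresh(2.5361, 0.1221) = 2.414
f(x_3) = 3*2.414^2 - 15*2.414 + 2.07*|2.414| = -13.7309


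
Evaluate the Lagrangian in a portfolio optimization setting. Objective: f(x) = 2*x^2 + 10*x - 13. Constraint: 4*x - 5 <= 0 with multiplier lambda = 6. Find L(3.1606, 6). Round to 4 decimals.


Step 1: Evaluate f(x).
f(3.1606) = 2*3.1606^2 + 10*3.1606 - 13 = 38.5848
Step 2: Evaluate g(x).
g(3.1606) = 4*3.1606 - 5 = 7.6424
Step 3: Compute Lagrangian.
L = 38.5848 + 6*7.6424 = 84.4392


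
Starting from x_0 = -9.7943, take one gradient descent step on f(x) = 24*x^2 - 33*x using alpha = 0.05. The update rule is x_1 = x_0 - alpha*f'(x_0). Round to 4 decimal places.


We compute the gradient at x_0 and apply the update.
f'(x) = 48*x - 33
f'(-9.7943) = 48*-9.7943 - 33 = -503.1264
x_1 = -9.7943 - 0.05*-503.1264 = 15.362


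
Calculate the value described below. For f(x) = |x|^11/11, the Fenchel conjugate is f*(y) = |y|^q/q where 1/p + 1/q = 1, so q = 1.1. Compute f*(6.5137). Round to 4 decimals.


The conjugate exponent q satisfies 1/p + 1/q = 1.
p = 11, so q = 11/(11 - 1) = 1.1
|y|^q = 6.5137^1.1 = 7.8562
f*(6.5137) = 7.8562 / 1.1 = 7.142


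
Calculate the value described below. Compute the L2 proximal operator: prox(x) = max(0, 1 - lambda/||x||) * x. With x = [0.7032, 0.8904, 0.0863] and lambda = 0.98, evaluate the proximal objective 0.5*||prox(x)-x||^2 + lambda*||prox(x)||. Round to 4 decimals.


Step 1: Compute ||x||.
||x|| = 1.1379
Step 2: Compute scaling factor.
scale = max(0, 1 - 0.98/1.1379) = 0.1387
Step 3: prox(x) = [0.0976, 0.1235, 0.012]
||prox(x)|| = 0.1579
Step 4: Proximal objective.
0.5*||prox-x||^2 = 0.4802
lambda*||prox|| = 0.1547
Total = 0.6349


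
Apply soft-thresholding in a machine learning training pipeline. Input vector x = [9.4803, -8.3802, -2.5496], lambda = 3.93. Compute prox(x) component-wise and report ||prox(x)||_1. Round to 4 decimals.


Soft-thresholding with lambda = 3.93:
prox(9.4803) = sign(9.4803)*max(|9.4803| - 3.93, 0) = 5.5503
prox(-8.3802) = sign(-8.3802)*max(|-8.3802| - 3.93, 0) = -4.4502
prox(-2.5496) = sign(-2.5496)*max(|-2.5496| - 3.93, 0) = 0.0
prox(x) = [5.5503, -4.4502, 0.0]
||prox(x)||_1 = 5.5503 + 4.4502 + 0.0 = 10.0005


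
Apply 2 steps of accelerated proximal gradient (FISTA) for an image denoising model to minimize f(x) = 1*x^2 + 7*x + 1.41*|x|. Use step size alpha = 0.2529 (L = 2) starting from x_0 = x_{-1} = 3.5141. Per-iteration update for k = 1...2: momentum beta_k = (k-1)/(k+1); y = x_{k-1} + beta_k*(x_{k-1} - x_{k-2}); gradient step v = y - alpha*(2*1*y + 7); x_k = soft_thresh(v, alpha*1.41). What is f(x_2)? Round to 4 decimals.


FISTA on f(x) = 1*x^2 + 7*x + 1.41*|x|
L = 2, alpha = 0.2529
Iteration 1: beta = 0.0, y = 3.5141 + 0.0*(3.5141 - 3.5141) = 3.5141
  grad(y) = 14.0282, v = y - alpha*grad = -0.0336
  prox(v) = soft_thresh(-0.0336, 0.3566) = 0.0
Iteration 2: beta = 0.3333, y = 0.0 + 0.3333*(0.0 - 3.5141) = -1.1714
  grad(y) = 4.6573, v = y - alpha*grad = -2.3492
  prox(v) = soft_thresh(-2.3492, 0.3566) = -1.9926
f(x_2) = 1*(-1.9926)^2 + 7*(-1.9926) + 1.41*|-1.9926| = -7.1682


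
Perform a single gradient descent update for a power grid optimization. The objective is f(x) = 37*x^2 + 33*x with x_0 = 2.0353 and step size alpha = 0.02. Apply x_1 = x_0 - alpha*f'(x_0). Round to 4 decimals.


We compute the gradient at x_0 and apply the update.
f'(x) = 74*x + 33
f'(2.0353) = 74*2.0353 + 33 = 183.6122
x_1 = 2.0353 - 0.02*183.6122 = -1.6369


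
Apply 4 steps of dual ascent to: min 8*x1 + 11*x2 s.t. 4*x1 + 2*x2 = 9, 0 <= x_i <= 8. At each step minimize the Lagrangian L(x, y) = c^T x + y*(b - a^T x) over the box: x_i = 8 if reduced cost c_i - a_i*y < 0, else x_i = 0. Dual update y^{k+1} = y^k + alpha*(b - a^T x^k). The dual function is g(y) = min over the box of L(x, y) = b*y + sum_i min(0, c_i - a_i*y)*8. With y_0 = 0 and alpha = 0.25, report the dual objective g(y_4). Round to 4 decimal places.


Dual ascent for LP: min 8*x1 + 11*x2, 4*x1 + 2*x2 = 9, 0 <= x_i <= 8
Step 1: y^k = 0.0, reduced costs: (8.0, 11.0)
  x^k = (0.0, 0.0), subgradient = b - a^T x = 9.0
  y^{k+1} = 0.0 + 0.25*9.0 = 2.25
Step 2: y^k = 2.25, reduced costs: (-1.0, 6.5)
  x^k = (8.0, 0.0), subgradient = b - a^T x = -23.0
  y^{k+1} = 2.25 + 0.25*-23.0 = -3.5
Step 3: y^k = -3.5, reduced costs: (22.0, 18.0)
  x^k = (0.0, 0.0), subgradient = b - a^T x = 9.0
  y^{k+1} = -3.5 + 0.25*9.0 = -1.25
Step 4: y^k = -1.25, reduced costs: (13.0, 13.5)
  x^k = (0.0, 0.0), subgradient = b - a^T x = 9.0
  y^{k+1} = -1.25 + 0.25*9.0 = 1.0
Dual objective at y_4 = 1.0: reduced costs (4.0, 9.0), box minimizer x = (0.0, 0.0)
g(y_4) = b*y + (c1 - a1*y)*x1 + (c2 - a2*y)*x2 = 9*1.0 + 4.0*0.0 + 9.0*0.0 = 9.0 + 0.0 + 0.0 = 9.0


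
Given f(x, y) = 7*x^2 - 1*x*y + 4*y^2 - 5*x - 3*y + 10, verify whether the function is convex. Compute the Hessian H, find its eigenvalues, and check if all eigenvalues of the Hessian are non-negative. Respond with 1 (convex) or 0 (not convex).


The Hessian of f(x,y) = 7*x^2 - 1*x*y + 4*y^2 - 5*x - 3*y + 10 is:
H = [[14, -1], [-1, 8]]
Trace = 14 + 8 = 22
Determinant = 14*8 - (-1)^2 = 111
Discriminant = (22)^2 - 4*111 = 40.0
Eigenvalues: lambda_1 = 7.8377, lambda_2 = 14.1623
The function is convex.

1


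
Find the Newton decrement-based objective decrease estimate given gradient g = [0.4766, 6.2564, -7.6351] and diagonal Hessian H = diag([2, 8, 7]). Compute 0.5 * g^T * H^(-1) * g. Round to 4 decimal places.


Step 1: H is diagonal, so H^(-1) * g = [0.2383, 0.7821, -1.0907].
Step 2: g^T H^(-1) g = sum_i g_i^2 / H_ii
  = (0.4766)^2/2 + (6.2564)^2/8 + (-7.6351)^2/7
  = 0.1136 + 4.8928 + 8.3278 = 13.3342
Step 3: Objective decrease = 0.5 * g^T H^(-1) g = 6.6671


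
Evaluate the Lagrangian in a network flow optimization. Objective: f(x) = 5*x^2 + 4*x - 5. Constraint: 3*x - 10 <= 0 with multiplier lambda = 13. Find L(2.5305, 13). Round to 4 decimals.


Step 1: Evaluate f(x).
f(2.5305) = 5*2.5305^2 + 4*2.5305 - 5 = 37.1392
Step 2: Evaluate g(x).
g(2.5305) = 3*2.5305 - 10 = -2.4085
Step 3: Compute Lagrangian.
L = 37.1392 + 13*-2.4085 = 5.8287


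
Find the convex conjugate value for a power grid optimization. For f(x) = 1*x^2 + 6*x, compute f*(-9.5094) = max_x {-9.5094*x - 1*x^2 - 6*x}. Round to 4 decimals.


f*(y) = sup_x {y*x - a*x^2 - b*x} = sup_x {(y-b)*x - a*x^2}
FOC: (y - b) - 2a*x = 0 => x* = (y - b)/(2a)
x* = (-9.5094 - 6)/(2*1) = -7.7547
f*(-9.5094) = (y-b)^2/(4a) = (-9.5094 - 6)^2/(4*1)
= 240.5415/4 = 60.1354


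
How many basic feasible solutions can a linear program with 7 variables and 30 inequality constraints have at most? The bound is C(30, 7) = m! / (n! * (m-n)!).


Each vertex corresponds to some choice of n active constraints out of m, so the number of vertices is at most C(m, n) = m! / (n!(m-n)!).
m = 30, n = 7
Numerator: 30 * 29 * 28 * 27 * 26 * 25 * 24
Denominator: 7! = 5040
C(30, 7) = 2035800


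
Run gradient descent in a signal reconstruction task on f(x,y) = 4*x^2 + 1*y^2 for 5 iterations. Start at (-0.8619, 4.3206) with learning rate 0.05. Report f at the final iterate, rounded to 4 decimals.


Gradient descent on f(x,y) = 4*x^2 + 1*y^2.
Starting point: (-0.8619, 4.3206), alpha = 0.05
Step 1: grad_x = 2*4*-0.8619 = -6.8952, grad_y = 2*1*4.3206 = 8.6412
  x_1 = -0.8619 - 0.05*-6.8952 = -0.5171
  y_1 = 4.3206 - 0.05*8.6412 = 3.8885
Step 2: grad_x = 2*4*-0.5171 = -4.1371, grad_y = 2*1*3.8885 = 7.7771
  x_2 = -0.5171 - 0.05*-4.1371 = -0.3103
  y_2 = 3.8885 - 0.05*7.7771 = 3.4997
Step 3: grad_x = 2*4*-0.3103 = -2.4823, grad_y = 2*1*3.4997 = 6.9994
  x_3 = -0.3103 - 0.05*-2.4823 = -0.1862
  y_3 = 3.4997 - 0.05*6.9994 = 3.1497
Step 4: grad_x = 2*4*-0.1862 = -1.4894, grad_y = 2*1*3.1497 = 6.2994
  x_4 = -0.1862 - 0.05*-1.4894 = -0.1117
  y_4 = 3.1497 - 0.05*6.2994 = 2.8347
Step 5: grad_x = 2*4*-0.1117 = -0.8936, grad_y = 2*1*2.8347 = 5.6695
  x_5 = -0.1117 - 0.05*-0.8936 = -0.067
  y_5 = 2.8347 - 0.05*5.6695 = 2.5513
f(-0.067, 2.5513) = 4*(-0.067)^2 + 1*2.5513^2 = 6.527


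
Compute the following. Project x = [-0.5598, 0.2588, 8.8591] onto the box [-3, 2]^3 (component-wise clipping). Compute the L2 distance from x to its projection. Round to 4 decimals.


Project each component onto [-3, 2].
clip(-0.5598) = -0.5598, clip(0.2588) = 0.2588, clip(8.8591) = 2.0
Projection = [-0.5598, 0.2588, 2.0]
Squared diffs: [0.0, 0.0, 47.0473]
Distance = sqrt(47.0473) = 6.8591


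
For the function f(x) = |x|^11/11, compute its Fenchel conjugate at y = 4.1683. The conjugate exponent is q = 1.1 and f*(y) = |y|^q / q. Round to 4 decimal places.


The conjugate exponent q satisfies 1/p + 1/q = 1.
p = 11, so q = 11/(11 - 1) = 1.1
|y|^q = 4.1683^1.1 = 4.8079
f*(4.1683) = 4.8079 / 1.1 = 4.3708


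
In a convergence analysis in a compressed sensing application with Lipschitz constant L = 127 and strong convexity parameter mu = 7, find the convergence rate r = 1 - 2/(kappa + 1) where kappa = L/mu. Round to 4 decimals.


Step 1: Compute the condition number.
kappa = L/mu = 127/7 = 18.1429
Step 2: Compute the convergence rate.
r = 1 - 2/(kappa + 1) = 1 - 2*mu/(L + mu) = (L - mu)/(L + mu) = 120/134 = 0.8955


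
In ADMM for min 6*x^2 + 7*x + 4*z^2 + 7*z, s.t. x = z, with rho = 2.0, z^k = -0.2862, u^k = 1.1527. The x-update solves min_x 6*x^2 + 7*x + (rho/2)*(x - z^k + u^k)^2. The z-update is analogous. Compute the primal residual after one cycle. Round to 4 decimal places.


ADMM iteration with rho = 2.0, z^k = -0.2862, u^k = 1.1527
Step 1: x-update.
Minimize 6*x^2 + 7*x + (2.0/2)*(x + 0.2862 + 1.1527)^2
FOC: (2*6 + 2.0)*x = -7 + 2.0*(-0.2862 - 1.1527)
x^{k+1} = -0.7056
Step 2: z-update.
Minimize 4*z^2 + 7*z + (2.0/2)*(-0.7056 - z + 1.1527)^2
FOC: (2*4 + 2.0)*z = -7 + 2.0*(-0.7056 + 1.1527)
z^{k+1} = -0.6106
Step 3: u-update.
u^{k+1} = 1.1527 - 0.7056 + 0.6106 = 1.0577
Step 4: Primal residual = |-0.7056 + 0.6106| = 0.095


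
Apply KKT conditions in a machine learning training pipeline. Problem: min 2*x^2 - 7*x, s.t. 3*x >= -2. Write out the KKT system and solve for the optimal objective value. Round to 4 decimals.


Step 1: Try lambda = 0 (constraint inactive).
Stationarity: 2*2*x - 7 = 0
x* = 7/(2*2) = 1.75
Check constraint: 3*1.75 = 5.25 >= -2 -- satisfied.
Step 2: Compute optimal value.
f(x*) = 2*1.75^2 - 7*1.75 = -6.125


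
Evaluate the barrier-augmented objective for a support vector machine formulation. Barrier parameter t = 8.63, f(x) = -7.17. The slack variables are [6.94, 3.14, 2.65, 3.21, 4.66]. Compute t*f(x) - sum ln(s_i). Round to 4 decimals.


Step 1: Compute log-barrier.
ln values: [1.9373, 1.1442, 0.9746, 1.1663, 1.539]
phi = -(1.9373 + 1.1442 + 0.9746 + 1.1663 + 1.539) = -6.7614
Step 2: Compute augmented objective.
t*f(x) = 8.63*-7.17 = -61.8771
Total = -61.8771 - 6.7614 = -68.6385


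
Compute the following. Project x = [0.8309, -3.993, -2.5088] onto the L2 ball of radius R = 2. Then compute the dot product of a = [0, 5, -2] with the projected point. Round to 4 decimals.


Step 1: Compute ||x|| (intermediates to 6 decimals).
||x|| = sqrt(0.8309^2 + (-3.993)^2 + (-2.5088)^2) = 4.788374
Step 2: Project.
Since ||x|| > R, scale = R/||x|| = 2/4.788374 = 0.417678, proj(x) = scale * x
proj(x) = [0.347049, -1.667788, -1.047871]
Step 3: Dot product.
a^T * proj(x) = 0*0.347049 + 5*(-1.667788) - 2*(-1.047871) = -6.2432


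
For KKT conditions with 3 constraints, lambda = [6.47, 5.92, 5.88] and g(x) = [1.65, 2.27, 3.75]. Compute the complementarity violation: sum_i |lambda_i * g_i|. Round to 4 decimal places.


KKT complementary slackness check:
lambda_1 * g_1 = 6.47 * 1.65 = 10.6755
lambda_2 * g_2 = 5.92 * 2.27 = 13.4384
lambda_3 * g_3 = 5.88 * 3.75 = 22.05
Total violation = 10.6755 + 13.4384 + 22.05 = 46.1639


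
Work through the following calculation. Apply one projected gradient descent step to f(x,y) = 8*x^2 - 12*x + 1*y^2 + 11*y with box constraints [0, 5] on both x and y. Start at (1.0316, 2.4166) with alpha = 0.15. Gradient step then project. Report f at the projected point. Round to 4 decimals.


Step 1: Compute gradient at (1.0316, 2.4166).
grad_x = 2*8*1.0316 - 12 = 4.5056
grad_y = 2*1*2.4166 + 11 = 15.8332
Step 2: Gradient step.
x_raw = 1.0316 - 0.15*4.5056 = 0.3558
y_raw = 2.4166 - 0.15*15.8332 = 0.0416
Step 3: Project onto [0, 5].
x_proj = clip(0.3558) = 0.3558
y_proj = clip(0.0416) = 0.0416
Step 4: Evaluate f.
f(0.3558, 0.0416) = -2.797


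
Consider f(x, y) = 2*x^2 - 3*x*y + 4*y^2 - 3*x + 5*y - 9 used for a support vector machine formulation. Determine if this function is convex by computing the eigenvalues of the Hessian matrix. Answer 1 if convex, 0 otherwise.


The Hessian of f(x,y) = 2*x^2 - 3*x*y + 4*y^2 - 3*x + 5*y - 9 is:
H = [[4, -3], [-3, 8]]
Trace = 4 + 8 = 12
Determinant = 4*8 - (-3)^2 = 23
Discriminant = (12)^2 - 4*23 = 52.0
Eigenvalues: lambda_1 = 2.3944, lambda_2 = 9.6056
The function is convex.

1


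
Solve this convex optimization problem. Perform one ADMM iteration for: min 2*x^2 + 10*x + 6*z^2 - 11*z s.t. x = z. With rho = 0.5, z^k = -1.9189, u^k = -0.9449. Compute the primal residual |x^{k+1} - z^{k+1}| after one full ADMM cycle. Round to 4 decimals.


ADMM iteration with rho = 0.5, z^k = -1.9189, u^k = -0.9449
Step 1: x-update.
Minimize 2*x^2 + 10*x + (0.5/2)*(x + 1.9189 - 0.9449)^2
FOC: (2*2 + 0.5)*x = -10 + 0.5*(-1.9189 + 0.9449)
x^{k+1} = -2.3304
Step 2: z-update.
Minimize 6*z^2 - 11*z + (0.5/2)*(-2.3304 - z - 0.9449)^2
FOC: (2*6 + 0.5)*z = 11 + 0.5*(-2.3304 - 0.9449)
z^{k+1} = 0.749
Step 3: u-update.
u^{k+1} = -0.9449 - 2.3304 - 0.749 = -4.0243
Step 4: Primal residual = |-2.3304 - 0.749| = 3.0794


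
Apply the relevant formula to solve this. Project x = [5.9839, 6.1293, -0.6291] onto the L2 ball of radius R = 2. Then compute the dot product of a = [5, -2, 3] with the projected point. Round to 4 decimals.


Step 1: Compute ||x|| (intermediates to 6 decimals).
||x|| = sqrt(5.9839^2 + 6.1293^2 + (-0.6291)^2) = 8.589013
Step 2: Project.
Since ||x|| > R, scale = R/||x|| = 2/8.589013 = 0.232856, proj(x) = scale * x
proj(x) = [1.393387, 1.427244, -0.14649]
Step 3: Dot product.
a^T * proj(x) = 5*1.393387 - 2*1.427244 + 3*(-0.14649) = 3.673


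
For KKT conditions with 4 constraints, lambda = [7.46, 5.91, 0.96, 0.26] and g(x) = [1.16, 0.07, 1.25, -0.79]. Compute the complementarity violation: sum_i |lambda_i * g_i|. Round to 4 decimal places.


KKT complementary slackness check:
lambda_1 * g_1 = 7.46 * 1.16 = 8.6536
lambda_2 * g_2 = 5.91 * 0.07 = 0.4137
lambda_3 * g_3 = 0.96 * 1.25 = 1.2
lambda_4 * g_4 = 0.26 * -0.79 = -0.2054
Total violation = 8.6536 + 0.4137 + 1.2 + 0.2054 = 10.4727


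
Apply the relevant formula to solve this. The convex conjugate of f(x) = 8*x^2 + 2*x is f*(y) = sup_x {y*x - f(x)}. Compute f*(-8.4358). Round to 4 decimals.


f*(y) = sup_x {y*x - a*x^2 - b*x} = sup_x {(y-b)*x - a*x^2}
FOC: (y - b) - 2a*x = 0 => x* = (y - b)/(2a)
x* = (-8.4358 - 2)/(2*8) = -0.6522
f*(-8.4358) = (y-b)^2/(4a) = (-8.4358 - 2)^2/(4*8)
= 108.9059/32 = 3.4033


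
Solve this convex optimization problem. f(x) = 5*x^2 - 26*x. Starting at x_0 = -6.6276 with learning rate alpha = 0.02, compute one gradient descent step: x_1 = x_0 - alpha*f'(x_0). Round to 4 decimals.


We compute the gradient at x_0 and apply the update.
f'(x) = 10*x - 26
f'(-6.6276) = 10*-6.6276 - 26 = -92.276
x_1 = -6.6276 - 0.02*-92.276 = -4.7821


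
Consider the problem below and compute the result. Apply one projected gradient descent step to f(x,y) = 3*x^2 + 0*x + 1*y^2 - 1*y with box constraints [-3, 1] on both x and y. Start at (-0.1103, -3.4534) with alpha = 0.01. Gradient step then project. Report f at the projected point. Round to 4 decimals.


Step 1: Compute gradient at (-0.1103, -3.4534).
grad_x = 2*3*-0.1103 + 0 = -0.6618
grad_y = 2*1*-3.4534 - 1 = -7.9068
Step 2: Gradient step.
x_raw = -0.1103 - 0.01*-0.6618 = -0.1037
y_raw = -3.4534 - 0.01*-7.9068 = -3.3743
Step 3: Project onto [-3, 1].
x_proj = clip(-0.1037) = -0.1037
y_proj = clip(-3.3743) = -3.0
Step 4: Evaluate f.
f(-0.1037, -3.0) = 12.0322


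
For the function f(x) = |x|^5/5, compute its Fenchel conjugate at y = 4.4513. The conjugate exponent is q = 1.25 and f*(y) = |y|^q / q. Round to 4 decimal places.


The conjugate exponent q satisfies 1/p + 1/q = 1.
p = 5, so q = 5/(5 - 1) = 1.25
|y|^q = 4.4513^1.25 = 6.4656
f*(4.4513) = 6.4656 / 1.25 = 5.1725


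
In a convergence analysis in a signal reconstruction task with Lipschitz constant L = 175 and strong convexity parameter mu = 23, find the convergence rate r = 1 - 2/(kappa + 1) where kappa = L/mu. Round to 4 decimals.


Step 1: Compute the condition number.
kappa = L/mu = 175/23 = 7.6087
Step 2: Compute the convergence rate.
r = 1 - 2/(kappa + 1) = 1 - 2*mu/(L + mu) = (L - mu)/(L + mu) = 152/198 = 0.7677


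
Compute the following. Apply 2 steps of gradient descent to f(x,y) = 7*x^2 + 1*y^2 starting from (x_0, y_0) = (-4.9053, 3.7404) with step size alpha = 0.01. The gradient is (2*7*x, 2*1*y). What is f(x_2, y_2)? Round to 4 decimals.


Gradient descent on f(x,y) = 7*x^2 + 1*y^2.
Starting point: (-4.9053, 3.7404), alpha = 0.01
Step 1: grad_x = 2*7*-4.9053 = -68.6742, grad_y = 2*1*3.7404 = 7.4808
  x_1 = -4.9053 - 0.01*-68.6742 = -4.2186
  y_1 = 3.7404 - 0.01*7.4808 = 3.6656
Step 2: grad_x = 2*7*-4.2186 = -59.0598, grad_y = 2*1*3.6656 = 7.3312
  x_2 = -4.2186 - 0.01*-59.0598 = -3.628
  y_2 = 3.6656 - 0.01*7.3312 = 3.5923
f(-3.628, 3.5923) = 7*(-3.628)^2 + 1*3.5923^2 = 105.0391


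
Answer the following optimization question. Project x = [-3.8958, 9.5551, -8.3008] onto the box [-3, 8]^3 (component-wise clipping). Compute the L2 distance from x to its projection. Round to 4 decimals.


Project each component onto [-3, 8].
clip(-3.8958) = -3.0, clip(9.5551) = 8.0, clip(-8.3008) = -3.0
Projection = [-3.0, 8.0, -3.0]
Squared diffs: [0.8025, 2.4183, 28.0985]
Distance = sqrt(31.3193) = 5.5964


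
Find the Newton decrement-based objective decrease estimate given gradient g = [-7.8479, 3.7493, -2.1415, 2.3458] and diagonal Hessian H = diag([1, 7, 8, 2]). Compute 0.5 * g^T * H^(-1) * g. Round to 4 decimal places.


Step 1: H is diagonal, so H^(-1) * g = [-7.8479, 0.5356, -0.2677, 1.1729].
Step 2: g^T H^(-1) g = sum_i g_i^2 / H_ii
  = (-7.8479)^2/1 + (3.7493)^2/7 + (-2.1415)^2/8 + (2.3458)^2/2
  = 61.5895 + 2.0082 + 0.5733 + 2.7514 = 66.9224
Step 3: Objective decrease = 0.5 * g^T H^(-1) g = 33.4612


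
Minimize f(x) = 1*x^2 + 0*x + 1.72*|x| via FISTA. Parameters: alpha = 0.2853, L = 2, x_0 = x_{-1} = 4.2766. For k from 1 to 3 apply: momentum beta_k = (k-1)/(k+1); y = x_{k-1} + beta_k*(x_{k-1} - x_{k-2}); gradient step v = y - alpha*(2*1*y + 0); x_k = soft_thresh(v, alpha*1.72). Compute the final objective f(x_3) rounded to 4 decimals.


FISTA on f(x) = 1*x^2 + 0*x + 1.72*|x|
L = 2, alpha = 0.2853
Iteration 1: beta = 0.0, y = 4.2766 + 0.0*(4.2766 - 4.2766) = 4.2766
  grad(y) = 8.5532, v = y - alpha*grad = 1.8364
  prox(v) = soft_thresh(1.8364, 0.4907) = 1.3457
Iteration 2: beta = 0.3333, y = 1.3457 + 0.3333*(1.3457 - 4.2766) = 0.3687
  grad(y) = 0.7373, v = y - alpha*grad = 0.1583
  prox(v) = soft_thresh(0.1583, 0.4907) = 0.0
Iteration 3: beta = 0.5, y = 0.0 + 0.5*(0.0 - 1.3457) = -0.6728
  grad(y) = -1.3457, v = y - alpha*grad = -0.2889
  prox(v) = soft_thresh(-0.2889, 0.4907) = 0.0
f(x_3) = 1*0.0^2 + 0*0.0 + 1.72*|0.0| = 0.0
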